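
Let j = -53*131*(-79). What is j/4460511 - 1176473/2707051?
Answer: -3762861405356/12074830763061 ≈ -0.31163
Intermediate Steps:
j = 548497 (j = -6943*(-79) = 548497)
j/4460511 - 1176473/2707051 = 548497/4460511 - 1176473/2707051 = -3762861405356/12074830763061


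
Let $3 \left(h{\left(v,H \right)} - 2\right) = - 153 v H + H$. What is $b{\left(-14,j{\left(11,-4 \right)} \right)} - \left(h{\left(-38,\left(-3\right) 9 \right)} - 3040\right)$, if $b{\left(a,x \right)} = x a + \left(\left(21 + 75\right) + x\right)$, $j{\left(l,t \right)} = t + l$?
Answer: $55378$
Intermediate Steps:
$j{\left(l,t \right)} = l + t$
$h{\left(v,H \right)} = 2 + \frac{H}{3} - 51 H v$ ($h{\left(v,H \right)} = 2 + \frac{- 153 v H + H}{3} = 2 + \frac{- 153 H v + H}{3} = 2 + \frac{H - 153 H v}{3} = 2 - \left(- \frac{H}{3} + 51 H v\right) = 2 + \frac{H}{3} - 51 H v$)
$b{\left(a,x \right)} = 96 + x + a x$ ($b{\left(a,x \right)} = a x + \left(96 + x\right) = 96 + x + a x$)
$b{\left(-14,j{\left(11,-4 \right)} \right)} - \left(h{\left(-38,\left(-3\right) 9 \right)} - 3040\right) = \left(96 + \left(11 - 4\right) - 14 \left(11 - 4\right)\right) - \left(\left(2 + \frac{\left(-3\right) 9}{3} - 51 \left(\left(-3\right) 9\right) \left(-38\right)\right) - 3040\right) = \left(96 + 7 - 98\right) - \left(\left(2 + \frac{1}{3} \left(-27\right) - \left(-1377\right) \left(-38\right)\right) - 3040\right) = \left(96 + 7 - 98\right) - \left(\left(2 - 9 - 52326\right) - 3040\right) = 5 - \left(-52333 - 3040\right) = 5 - -55373 = 5 + 55373 = 55378$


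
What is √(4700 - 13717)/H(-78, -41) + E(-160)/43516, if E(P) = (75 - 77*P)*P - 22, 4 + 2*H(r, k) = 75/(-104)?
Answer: -991611/21758 - 208*I*√9017/491 ≈ -45.575 - 40.227*I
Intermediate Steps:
H(r, k) = -491/208 (H(r, k) = -2 + (75/(-104))/2 = -2 + (75*(-1/104))/2 = -2 + (½)*(-75/104) = -2 - 75/208 = -491/208)
E(P) = -22 + P*(75 - 77*P) (E(P) = (75 - 77*P)*P - 22 = P*(75 - 77*P) - 22 = -22 + P*(75 - 77*P))
√(4700 - 13717)/H(-78, -41) + E(-160)/43516 = √(4700 - 13717)/(-491/208) + (-22 - 77*(-160)² + 75*(-160))/43516 = √(-9017)*(-208/491) + (-22 - 77*25600 - 12000)*(1/43516) = (I*√9017)*(-208/491) + (-22 - 1971200 - 12000)*(1/43516) = -208*I*√9017/491 - 1983222*1/43516 = -208*I*√9017/491 - 991611/21758 = -991611/21758 - 208*I*√9017/491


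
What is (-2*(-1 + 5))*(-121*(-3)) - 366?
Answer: -3270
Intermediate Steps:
(-2*(-1 + 5))*(-121*(-3)) - 366 = -2*4*363 - 366 = -8*363 - 366 = -2904 - 366 = -3270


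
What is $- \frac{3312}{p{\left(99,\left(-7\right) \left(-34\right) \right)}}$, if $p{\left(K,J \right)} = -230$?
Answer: $\frac{72}{5} \approx 14.4$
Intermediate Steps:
$- \frac{3312}{p{\left(99,\left(-7\right) \left(-34\right) \right)}} = - \frac{3312}{-230} = \left(-3312\right) \left(- \frac{1}{230}\right) = \frac{72}{5}$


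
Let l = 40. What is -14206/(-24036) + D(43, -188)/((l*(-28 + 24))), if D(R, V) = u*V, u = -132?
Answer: -4642222/30045 ≈ -154.51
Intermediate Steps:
D(R, V) = -132*V
-14206/(-24036) + D(43, -188)/((l*(-28 + 24))) = -14206/(-24036) + (-132*(-188))/((40*(-28 + 24))) = -14206*(-1/24036) + 24816/((40*(-4))) = 7103/12018 + 24816/(-160) = 7103/12018 + 24816*(-1/160) = 7103/12018 - 1551/10 = -4642222/30045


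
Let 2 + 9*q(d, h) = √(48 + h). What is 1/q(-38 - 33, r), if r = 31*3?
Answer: 18/137 + 9*√141/137 ≈ 0.91145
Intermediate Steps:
r = 93
q(d, h) = -2/9 + √(48 + h)/9
1/q(-38 - 33, r) = 1/(-2/9 + √(48 + 93)/9) = 1/(-2/9 + √141/9)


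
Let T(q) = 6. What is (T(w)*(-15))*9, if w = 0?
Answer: -810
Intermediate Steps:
(T(w)*(-15))*9 = (6*(-15))*9 = -90*9 = -810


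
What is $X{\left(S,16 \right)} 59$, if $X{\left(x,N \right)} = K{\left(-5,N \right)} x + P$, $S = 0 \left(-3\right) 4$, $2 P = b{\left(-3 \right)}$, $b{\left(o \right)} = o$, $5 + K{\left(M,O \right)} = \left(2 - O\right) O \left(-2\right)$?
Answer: $- \frac{177}{2} \approx -88.5$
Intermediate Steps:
$K{\left(M,O \right)} = -5 - 2 O \left(2 - O\right)$ ($K{\left(M,O \right)} = -5 + \left(2 - O\right) O \left(-2\right) = -5 + O \left(2 - O\right) \left(-2\right) = -5 - 2 O \left(2 - O\right)$)
$P = - \frac{3}{2}$ ($P = \frac{1}{2} \left(-3\right) = - \frac{3}{2} \approx -1.5$)
$S = 0$ ($S = 0 \cdot 4 = 0$)
$X{\left(x,N \right)} = - \frac{3}{2} + x \left(-5 - 4 N + 2 N^{2}\right)$ ($X{\left(x,N \right)} = \left(-5 - 4 N + 2 N^{2}\right) x - \frac{3}{2} = x \left(-5 - 4 N + 2 N^{2}\right) - \frac{3}{2} = - \frac{3}{2} + x \left(-5 - 4 N + 2 N^{2}\right)$)
$X{\left(S,16 \right)} 59 = \left(- \frac{3}{2} - 0 \left(5 - 2 \cdot 16^{2} + 4 \cdot 16\right)\right) 59 = \left(- \frac{3}{2} - 0 \left(5 - 512 + 64\right)\right) 59 = \left(- \frac{3}{2} - 0 \left(-443\right)\right) 59 = \left(- \frac{3}{2} + 0\right) 59 = \left(- \frac{3}{2}\right) 59 = - \frac{177}{2}$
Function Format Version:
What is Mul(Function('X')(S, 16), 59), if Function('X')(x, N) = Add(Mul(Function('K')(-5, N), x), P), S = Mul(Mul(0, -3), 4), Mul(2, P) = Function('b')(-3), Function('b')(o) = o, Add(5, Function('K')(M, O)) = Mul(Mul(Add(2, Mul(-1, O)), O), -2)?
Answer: Rational(-177, 2) ≈ -88.500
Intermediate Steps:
Function('K')(M, O) = Add(-5, Mul(-2, O, Add(2, Mul(-1, O)))) (Function('K')(M, O) = Add(-5, Mul(Mul(Add(2, Mul(-1, O)), O), -2)) = Add(-5, Mul(Mul(O, Add(2, Mul(-1, O))), -2)) = Add(-5, Mul(-2, O, Add(2, Mul(-1, O)))))
P = Rational(-3, 2) (P = Mul(Rational(1, 2), -3) = Rational(-3, 2) ≈ -1.5000)
S = 0 (S = Mul(0, 4) = 0)
Function('X')(x, N) = Add(Rational(-3, 2), Mul(x, Add(-5, Mul(-4, N), Mul(2, Pow(N, 2))))) (Function('X')(x, N) = Add(Mul(Add(-5, Mul(-4, N), Mul(2, Pow(N, 2))), x), Rational(-3, 2)) = Add(Mul(x, Add(-5, Mul(-4, N), Mul(2, Pow(N, 2)))), Rational(-3, 2)) = Add(Rational(-3, 2), Mul(x, Add(-5, Mul(-4, N), Mul(2, Pow(N, 2))))))
Mul(Function('X')(S, 16), 59) = Mul(Add(Rational(-3, 2), Mul(-1, 0, Add(5, Mul(-2, Pow(16, 2)), Mul(4, 16)))), 59) = Mul(Add(Rational(-3, 2), Mul(-1, 0, Add(5, Mul(-2, 256), 64))), 59) = Mul(Add(Rational(-3, 2), Mul(-1, 0, Add(5, -512, 64))), 59) = Mul(Add(Rational(-3, 2), Mul(-1, 0, -443)), 59) = Mul(Add(Rational(-3, 2), 0), 59) = Mul(Rational(-3, 2), 59) = Rational(-177, 2)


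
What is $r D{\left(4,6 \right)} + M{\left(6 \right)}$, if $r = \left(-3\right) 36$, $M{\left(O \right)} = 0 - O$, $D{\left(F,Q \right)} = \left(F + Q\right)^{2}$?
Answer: $-10806$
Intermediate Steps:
$M{\left(O \right)} = - O$
$r = -108$
$r D{\left(4,6 \right)} + M{\left(6 \right)} = - 108 \left(4 + 6\right)^{2} - 6 = - 108 \cdot 10^{2} - 6 = \left(-108\right) 100 - 6 = -10800 - 6 = -10806$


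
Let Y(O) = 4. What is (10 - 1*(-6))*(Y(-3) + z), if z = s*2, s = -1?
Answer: 32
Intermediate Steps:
z = -2 (z = -1*2 = -2)
(10 - 1*(-6))*(Y(-3) + z) = (10 - 1*(-6))*(4 - 2) = (10 + 6)*2 = 16*2 = 32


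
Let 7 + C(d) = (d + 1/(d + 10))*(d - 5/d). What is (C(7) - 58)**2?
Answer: 6027025/14161 ≈ 425.61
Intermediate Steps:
C(d) = -7 + (d + 1/(10 + d))*(d - 5/d) (C(d) = -7 + (d + 1/(d + 10))*(d - 5/d) = -7 + (d + 1/(10 + d))*(d - 5/d))
(C(7) - 58)**2 = ((-5 + 7**4 - 120*7 - 11*7**2 + 10*7**3)/(7*(10 + 7)) - 58)**2 = ((1/7)*(-5 + 2401 - 840 - 11*49 + 10*343)/17 - 58)**2 = ((1/7)*(1/17)*(-5 + 2401 - 840 - 539 + 3430) - 58)**2 = ((1/7)*(1/17)*4447 - 58)**2 = (4447/119 - 58)**2 = (-2455/119)**2 = 6027025/14161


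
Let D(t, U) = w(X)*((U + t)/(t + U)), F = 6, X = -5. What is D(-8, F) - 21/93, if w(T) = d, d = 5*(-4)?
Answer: -627/31 ≈ -20.226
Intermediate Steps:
d = -20
w(T) = -20
D(t, U) = -20 (D(t, U) = -20*(U + t)/(t + U) = -20*(U + t)/(U + t) = -20*1 = -20)
D(-8, F) - 21/93 = -20 - 21/93 = -20 - 21*1/93 = -20 - 7/31 = -627/31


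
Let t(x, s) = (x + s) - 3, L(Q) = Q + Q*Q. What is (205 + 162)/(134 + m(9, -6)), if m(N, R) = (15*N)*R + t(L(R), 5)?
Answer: -367/644 ≈ -0.56988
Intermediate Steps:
L(Q) = Q + Q**2
t(x, s) = -3 + s + x (t(x, s) = (s + x) - 3 = -3 + s + x)
m(N, R) = 2 + R*(1 + R) + 15*N*R (m(N, R) = (15*N)*R + (-3 + 5 + R*(1 + R)) = 15*N*R + (2 + R*(1 + R)) = 2 + R*(1 + R) + 15*N*R)
(205 + 162)/(134 + m(9, -6)) = (205 + 162)/(134 + (2 - 6*(1 - 6) + 15*9*(-6))) = 367/(134 + (2 - 6*(-5) - 810)) = 367/(134 + (2 + 30 - 810)) = 367/(134 - 778) = 367/(-644) = 367*(-1/644) = -367/644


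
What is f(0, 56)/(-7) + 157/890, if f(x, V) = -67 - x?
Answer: 60729/6230 ≈ 9.7478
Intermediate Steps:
f(0, 56)/(-7) + 157/890 = (-67 - 1*0)/(-7) + 157/890 = (-67 + 0)*(-⅐) + 157*(1/890) = -67*(-⅐) + 157/890 = 67/7 + 157/890 = 60729/6230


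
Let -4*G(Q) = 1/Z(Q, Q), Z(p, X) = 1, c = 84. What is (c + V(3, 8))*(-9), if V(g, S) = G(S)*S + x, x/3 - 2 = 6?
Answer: -954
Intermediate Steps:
x = 24 (x = 6 + 3*6 = 6 + 18 = 24)
G(Q) = -¼ (G(Q) = -¼/1 = -¼*1 = -¼)
V(g, S) = 24 - S/4 (V(g, S) = -S/4 + 24 = 24 - S/4)
(c + V(3, 8))*(-9) = (84 + (24 - ¼*8))*(-9) = (84 + (24 - 2))*(-9) = (84 + 22)*(-9) = 106*(-9) = -954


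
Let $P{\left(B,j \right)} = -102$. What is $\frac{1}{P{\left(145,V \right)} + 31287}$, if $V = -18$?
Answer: $\frac{1}{31185} \approx 3.2067 \cdot 10^{-5}$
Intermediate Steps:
$\frac{1}{P{\left(145,V \right)} + 31287} = \frac{1}{-102 + 31287} = \frac{1}{31185}$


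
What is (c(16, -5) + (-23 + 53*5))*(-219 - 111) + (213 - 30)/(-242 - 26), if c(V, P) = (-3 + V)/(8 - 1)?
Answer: -150968361/1876 ≈ -80474.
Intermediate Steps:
c(V, P) = -3/7 + V/7 (c(V, P) = (-3 + V)/7 = (-3 + V)*(⅐) = -3/7 + V/7)
(c(16, -5) + (-23 + 53*5))*(-219 - 111) + (213 - 30)/(-242 - 26) = ((-3/7 + (⅐)*16) + (-23 + 53*5))*(-219 - 111) + (213 - 30)/(-242 - 26) = ((-3/7 + 16/7) + (-23 + 265))*(-330) + 183/(-268) = (13/7 + 242)*(-330) + 183*(-1/268) = (1707/7)*(-330) - 183/268 = -563310/7 - 183/268 = -150968361/1876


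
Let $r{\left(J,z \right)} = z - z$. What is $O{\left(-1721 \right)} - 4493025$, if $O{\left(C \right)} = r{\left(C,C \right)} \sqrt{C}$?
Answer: $-4493025$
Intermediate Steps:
$r{\left(J,z \right)} = 0$
$O{\left(C \right)} = 0$ ($O{\left(C \right)} = 0 \sqrt{C} = 0$)
$O{\left(-1721 \right)} - 4493025 = 0 - 4493025 = -4493025$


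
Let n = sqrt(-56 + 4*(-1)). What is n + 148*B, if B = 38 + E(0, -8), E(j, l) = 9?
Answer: 6956 + 2*I*sqrt(15) ≈ 6956.0 + 7.746*I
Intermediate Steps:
B = 47 (B = 38 + 9 = 47)
n = 2*I*sqrt(15) (n = sqrt(-56 - 4) = sqrt(-60) = 2*I*sqrt(15) ≈ 7.746*I)
n + 148*B = 2*I*sqrt(15) + 148*47 = 2*I*sqrt(15) + 6956 = 6956 + 2*I*sqrt(15)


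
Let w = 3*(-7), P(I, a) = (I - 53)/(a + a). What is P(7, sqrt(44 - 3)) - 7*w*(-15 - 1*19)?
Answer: -4998 - 23*sqrt(41)/41 ≈ -5001.6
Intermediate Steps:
P(I, a) = (-53 + I)/(2*a) (P(I, a) = (-53 + I)/((2*a)) = (-53 + I)*(1/(2*a)) = (-53 + I)/(2*a))
w = -21
P(7, sqrt(44 - 3)) - 7*w*(-15 - 1*19) = (-53 + 7)/(2*(sqrt(44 - 3))) - 7*(-21)*(-15 - 1*19) = (1/2)*(-46)/sqrt(41) - (-147)*(-15 - 19) = (1/2)*(sqrt(41)/41)*(-46) - (-147)*(-34) = -23*sqrt(41)/41 - 1*4998 = -23*sqrt(41)/41 - 4998 = -4998 - 23*sqrt(41)/41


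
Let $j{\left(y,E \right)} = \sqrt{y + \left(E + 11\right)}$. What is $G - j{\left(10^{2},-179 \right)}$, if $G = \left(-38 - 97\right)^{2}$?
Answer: $18225 - 2 i \sqrt{17} \approx 18225.0 - 8.2462 i$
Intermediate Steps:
$j{\left(y,E \right)} = \sqrt{11 + E + y}$ ($j{\left(y,E \right)} = \sqrt{y + \left(11 + E\right)} = \sqrt{11 + E + y}$)
$G = 18225$ ($G = \left(-135\right)^{2} = 18225$)
$G - j{\left(10^{2},-179 \right)} = 18225 - \sqrt{11 - 179 + 10^{2}} = 18225 - \sqrt{11 - 179 + 100} = 18225 - \sqrt{-68} = 18225 - 2 i \sqrt{17}$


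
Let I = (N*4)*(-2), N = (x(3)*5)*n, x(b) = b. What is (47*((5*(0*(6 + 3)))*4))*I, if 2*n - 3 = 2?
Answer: 0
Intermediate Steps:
n = 5/2 (n = 3/2 + (½)*2 = 3/2 + 1 = 5/2 ≈ 2.5000)
N = 75/2 (N = (3*5)*(5/2) = 15*(5/2) = 75/2 ≈ 37.500)
I = -300 (I = ((75/2)*4)*(-2) = 150*(-2) = -300)
(47*((5*(0*(6 + 3)))*4))*I = (47*((5*(0*(6 + 3)))*4))*(-300) = (47*((5*(0*9))*4))*(-300) = (47*((5*0)*4))*(-300) = (47*(0*4))*(-300) = (47*0)*(-300) = 0*(-300) = 0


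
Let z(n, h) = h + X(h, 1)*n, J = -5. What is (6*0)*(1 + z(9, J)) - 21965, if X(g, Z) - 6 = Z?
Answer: -21965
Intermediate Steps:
X(g, Z) = 6 + Z
z(n, h) = h + 7*n (z(n, h) = h + (6 + 1)*n = h + 7*n)
(6*0)*(1 + z(9, J)) - 21965 = (6*0)*(1 + (-5 + 7*9)) - 21965 = 0*(1 + (-5 + 63)) - 21965 = 0*(1 + 58) - 21965 = 0*59 - 21965 = 0 - 21965 = -21965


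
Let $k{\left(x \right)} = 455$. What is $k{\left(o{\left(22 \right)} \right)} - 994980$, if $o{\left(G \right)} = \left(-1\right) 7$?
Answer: $-994525$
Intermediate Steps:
$o{\left(G \right)} = -7$
$k{\left(o{\left(22 \right)} \right)} - 994980 = 455 - 994980 = -994525$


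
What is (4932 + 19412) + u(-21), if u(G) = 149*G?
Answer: 21215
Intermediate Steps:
(4932 + 19412) + u(-21) = (4932 + 19412) + 149*(-21) = 24344 - 3129 = 21215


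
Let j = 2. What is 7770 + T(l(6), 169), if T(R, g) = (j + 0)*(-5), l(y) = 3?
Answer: 7760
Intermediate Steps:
T(R, g) = -10 (T(R, g) = (2 + 0)*(-5) = 2*(-5) = -10)
7770 + T(l(6), 169) = 7770 - 10 = 7760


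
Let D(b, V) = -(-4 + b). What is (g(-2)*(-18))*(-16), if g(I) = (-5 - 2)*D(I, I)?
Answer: -12096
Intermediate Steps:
D(b, V) = 4 - b
g(I) = -28 + 7*I (g(I) = (-5 - 2)*(4 - I) = -7*(4 - I) = -28 + 7*I)
(g(-2)*(-18))*(-16) = ((-28 + 7*(-2))*(-18))*(-16) = ((-28 - 14)*(-18))*(-16) = -42*(-18)*(-16) = 756*(-16) = -12096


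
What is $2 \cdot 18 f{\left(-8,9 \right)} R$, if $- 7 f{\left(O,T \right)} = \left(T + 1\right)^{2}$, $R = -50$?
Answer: $\frac{180000}{7} \approx 25714.0$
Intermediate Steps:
$f{\left(O,T \right)} = - \frac{\left(1 + T\right)^{2}}{7}$ ($f{\left(O,T \right)} = - \frac{\left(T + 1\right)^{2}}{7} = - \frac{\left(1 + T\right)^{2}}{7}$)
$2 \cdot 18 f{\left(-8,9 \right)} R = 2 \cdot 18 \left(- \frac{\left(1 + 9\right)^{2}}{7}\right) \left(-50\right) = 36 \left(- \frac{10^{2}}{7}\right) \left(-50\right) = 36 \left(\left(- \frac{1}{7}\right) 100\right) \left(-50\right) = 36 \left(- \frac{100}{7}\right) \left(-50\right) = \left(- \frac{3600}{7}\right) \left(-50\right) = \frac{180000}{7}$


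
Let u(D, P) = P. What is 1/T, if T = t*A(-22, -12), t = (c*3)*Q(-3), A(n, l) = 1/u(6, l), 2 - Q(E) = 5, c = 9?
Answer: 4/27 ≈ 0.14815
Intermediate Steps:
Q(E) = -3 (Q(E) = 2 - 1*5 = 2 - 5 = -3)
A(n, l) = 1/l
t = -81 (t = (9*3)*(-3) = 27*(-3) = -81)
T = 27/4 (T = -81/(-12) = -81*(-1/12) = 27/4 ≈ 6.7500)
1/T = 1/(27/4) = 4/27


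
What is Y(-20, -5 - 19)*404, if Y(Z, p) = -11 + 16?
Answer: 2020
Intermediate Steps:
Y(Z, p) = 5
Y(-20, -5 - 19)*404 = 5*404 = 2020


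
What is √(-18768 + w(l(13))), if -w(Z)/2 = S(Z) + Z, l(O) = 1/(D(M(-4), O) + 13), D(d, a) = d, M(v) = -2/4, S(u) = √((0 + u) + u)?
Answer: 42*I*√266/5 ≈ 137.0*I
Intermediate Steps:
S(u) = √2*√u (S(u) = √(u + u) = √(2*u) = √2*√u)
M(v) = -½ (M(v) = -2*¼ = -½)
l(O) = 2/25 (l(O) = 1/(-½ + 13) = 1/(25/2) = 2/25)
w(Z) = -2*Z - 2*√2*√Z (w(Z) = -2*(√2*√Z + Z) = -2*(Z + √2*√Z) = -2*Z - 2*√2*√Z)
√(-18768 + w(l(13))) = √(-18768 + (-2*2/25 - 2*√2*√(2/25))) = √(-18768 + (-4/25 - 2*√2*√2/5)) = √(-18768 + (-4/25 - ⅘)) = √(-18768 - 24/25) = √(-469224/25) = 42*I*√266/5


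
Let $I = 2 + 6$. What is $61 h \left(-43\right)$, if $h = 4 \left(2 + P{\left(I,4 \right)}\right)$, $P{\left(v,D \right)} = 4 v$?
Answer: $-356728$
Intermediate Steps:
$I = 8$
$h = 136$ ($h = 4 \left(2 + 4 \cdot 8\right) = 4 \left(2 + 32\right) = 4 \cdot 34 = 136$)
$61 h \left(-43\right) = 61 \cdot 136 \left(-43\right) = 8296 \left(-43\right) = -356728$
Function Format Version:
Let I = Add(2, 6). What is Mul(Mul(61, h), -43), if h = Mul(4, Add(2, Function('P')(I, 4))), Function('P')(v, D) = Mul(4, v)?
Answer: -356728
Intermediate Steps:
I = 8
h = 136 (h = Mul(4, Add(2, Mul(4, 8))) = Mul(4, Add(2, 32)) = Mul(4, 34) = 136)
Mul(Mul(61, h), -43) = Mul(Mul(61, 136), -43) = Mul(8296, -43) = -356728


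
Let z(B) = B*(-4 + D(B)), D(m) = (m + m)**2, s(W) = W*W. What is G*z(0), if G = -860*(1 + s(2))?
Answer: 0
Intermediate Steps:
s(W) = W**2
D(m) = 4*m**2 (D(m) = (2*m)**2 = 4*m**2)
z(B) = B*(-4 + 4*B**2)
G = -4300 (G = -860*(1 + 2**2) = -860*(1 + 4) = -860*5 = -86*50 = -4300)
G*z(0) = -17200*0*(-1 + 0**2) = -17200*0*(-1 + 0) = -17200*0*(-1) = -4300*0 = 0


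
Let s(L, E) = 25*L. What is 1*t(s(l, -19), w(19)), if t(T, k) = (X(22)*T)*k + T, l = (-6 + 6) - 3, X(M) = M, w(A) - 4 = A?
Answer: -38025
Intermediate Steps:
w(A) = 4 + A
l = -3 (l = 0 - 3 = -3)
t(T, k) = T + 22*T*k (t(T, k) = (22*T)*k + T = 22*T*k + T = T + 22*T*k)
1*t(s(l, -19), w(19)) = 1*((25*(-3))*(1 + 22*(4 + 19))) = 1*(-75*(1 + 22*23)) = 1*(-75*(1 + 506)) = 1*(-75*507) = 1*(-38025) = -38025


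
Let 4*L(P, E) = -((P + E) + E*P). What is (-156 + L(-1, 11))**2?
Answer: 388129/16 ≈ 24258.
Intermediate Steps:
L(P, E) = -E/4 - P/4 - E*P/4 (L(P, E) = (-((P + E) + E*P))/4 = (-((E + P) + E*P))/4 = (-(E + P + E*P))/4 = (-E - P - E*P)/4 = -E/4 - P/4 - E*P/4)
(-156 + L(-1, 11))**2 = (-156 + (-1/4*11 - 1/4*(-1) - 1/4*11*(-1)))**2 = (-156 + (-11/4 + 1/4 + 11/4))**2 = (-156 + 1/4)**2 = (-623/4)**2 = 388129/16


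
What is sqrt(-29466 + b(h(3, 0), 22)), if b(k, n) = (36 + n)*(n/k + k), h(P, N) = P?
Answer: 10*I*sqrt(2598)/3 ≈ 169.9*I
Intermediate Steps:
b(k, n) = (36 + n)*(k + n/k)
sqrt(-29466 + b(h(3, 0), 22)) = sqrt(-29466 + (22**2 + 36*22 + 3**2*(36 + 22))/3) = sqrt(-29466 + (484 + 792 + 9*58)/3) = sqrt(-29466 + (484 + 792 + 522)/3) = sqrt(-29466 + (1/3)*1798) = sqrt(-29466 + 1798/3) = sqrt(-86600/3) = 10*I*sqrt(2598)/3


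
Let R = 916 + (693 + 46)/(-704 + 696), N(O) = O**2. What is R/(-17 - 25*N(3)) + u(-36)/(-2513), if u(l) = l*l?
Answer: -1733383/442288 ≈ -3.9191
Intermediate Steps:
u(l) = l**2
R = 6589/8 (R = 916 + 739/(-8) = 916 + 739*(-1/8) = 916 - 739/8 = 6589/8 ≈ 823.63)
R/(-17 - 25*N(3)) + u(-36)/(-2513) = 6589/(8*(-17 - 25*3**2)) + (-36)**2/(-2513) = 6589/(8*(-17 - 25*9)) + 1296*(-1/2513) = 6589/(8*(-17 - 225)) - 1296/2513 = (6589/8)/(-242) - 1296/2513 = (6589/8)*(-1/242) - 1296/2513 = -599/176 - 1296/2513 = -1733383/442288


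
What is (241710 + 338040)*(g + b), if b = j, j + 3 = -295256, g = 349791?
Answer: 31614927000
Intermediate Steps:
j = -295259 (j = -3 - 295256 = -295259)
b = -295259
(241710 + 338040)*(g + b) = (241710 + 338040)*(349791 - 295259) = 579750*54532 = 31614927000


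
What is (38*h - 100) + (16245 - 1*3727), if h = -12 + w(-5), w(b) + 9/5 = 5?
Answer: 60418/5 ≈ 12084.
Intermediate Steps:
w(b) = 16/5 (w(b) = -9/5 + 5 = 16/5)
h = -44/5 (h = -12 + 16/5 = -44/5 ≈ -8.8000)
(38*h - 100) + (16245 - 1*3727) = (38*(-44/5) - 100) + (16245 - 1*3727) = (-1672/5 - 100) + (16245 - 3727) = -2172/5 + 12518 = 60418/5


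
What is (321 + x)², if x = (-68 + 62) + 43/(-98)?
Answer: 950303929/9604 ≈ 98949.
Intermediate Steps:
x = -631/98 (x = -6 + 43*(-1/98) = -6 - 43/98 = -631/98 ≈ -6.4388)
(321 + x)² = (321 - 631/98)² = (30827/98)² = 950303929/9604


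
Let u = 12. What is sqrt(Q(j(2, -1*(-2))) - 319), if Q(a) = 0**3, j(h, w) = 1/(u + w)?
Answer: I*sqrt(319) ≈ 17.861*I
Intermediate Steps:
j(h, w) = 1/(12 + w)
Q(a) = 0
sqrt(Q(j(2, -1*(-2))) - 319) = sqrt(0 - 319) = sqrt(-319) = I*sqrt(319)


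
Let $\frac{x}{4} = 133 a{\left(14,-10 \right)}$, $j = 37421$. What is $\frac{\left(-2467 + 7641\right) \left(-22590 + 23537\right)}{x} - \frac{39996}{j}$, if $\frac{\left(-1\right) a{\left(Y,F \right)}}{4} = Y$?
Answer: $- \frac{92273076685}{557423216} \approx -165.54$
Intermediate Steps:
$a{\left(Y,F \right)} = - 4 Y$
$x = -29792$ ($x = 4 \cdot 133 \left(\left(-4\right) 14\right) = 4 \cdot 133 \left(-56\right) = 4 \left(-7448\right) = -29792$)
$\frac{\left(-2467 + 7641\right) \left(-22590 + 23537\right)}{x} - \frac{39996}{j} = \frac{\left(-2467 + 7641\right) \left(-22590 + 23537\right)}{-29792} - \frac{39996}{37421} = 5174 \cdot 947 \left(- \frac{1}{29792}\right) - \frac{39996}{37421} = 4899778 \left(- \frac{1}{29792}\right) - \frac{39996}{37421} = - \frac{2449889}{14896} - \frac{39996}{37421} = - \frac{92273076685}{557423216}$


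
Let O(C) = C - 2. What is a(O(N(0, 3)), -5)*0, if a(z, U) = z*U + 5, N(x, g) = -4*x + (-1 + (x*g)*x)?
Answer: 0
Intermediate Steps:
N(x, g) = -1 - 4*x + g*x² (N(x, g) = -4*x + (-1 + (g*x)*x) = -4*x + (-1 + g*x²) = -1 - 4*x + g*x²)
O(C) = -2 + C
a(z, U) = 5 + U*z (a(z, U) = U*z + 5 = 5 + U*z)
a(O(N(0, 3)), -5)*0 = (5 - 5*(-2 + (-1 - 4*0 + 3*0²)))*0 = (5 - 5*(-2 + (-1 + 0 + 3*0)))*0 = (5 - 5*(-2 + (-1 + 0 + 0)))*0 = (5 - 5*(-2 - 1))*0 = (5 - 5*(-3))*0 = (5 + 15)*0 = 20*0 = 0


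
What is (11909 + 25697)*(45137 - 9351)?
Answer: 1345768316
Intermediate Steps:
(11909 + 25697)*(45137 - 9351) = 37606*35786 = 1345768316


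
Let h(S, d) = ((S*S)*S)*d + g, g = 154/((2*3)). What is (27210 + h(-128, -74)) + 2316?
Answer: 465656399/3 ≈ 1.5522e+8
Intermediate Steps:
g = 77/3 (g = 154/6 = 154*(⅙) = 77/3 ≈ 25.667)
h(S, d) = 77/3 + d*S³ (h(S, d) = ((S*S)*S)*d + 77/3 = (S²*S)*d + 77/3 = S³*d + 77/3 = d*S³ + 77/3 = 77/3 + d*S³)
(27210 + h(-128, -74)) + 2316 = (27210 + (77/3 - 74*(-128)³)) + 2316 = (27210 + (77/3 - 74*(-2097152))) + 2316 = (27210 + (77/3 + 155189248)) + 2316 = (27210 + 465567821/3) + 2316 = 465649451/3 + 2316 = 465656399/3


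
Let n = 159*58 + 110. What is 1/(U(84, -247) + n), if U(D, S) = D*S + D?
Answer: -1/11332 ≈ -8.8246e-5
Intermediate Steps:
U(D, S) = D + D*S
n = 9332 (n = 9222 + 110 = 9332)
1/(U(84, -247) + n) = 1/(84*(1 - 247) + 9332) = 1/(84*(-246) + 9332) = 1/(-20664 + 9332) = 1/(-11332) = -1/11332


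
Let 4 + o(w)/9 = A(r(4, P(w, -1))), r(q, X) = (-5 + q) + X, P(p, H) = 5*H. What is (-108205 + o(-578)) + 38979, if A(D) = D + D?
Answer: -69370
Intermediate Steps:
r(q, X) = -5 + X + q
A(D) = 2*D
o(w) = -144 (o(w) = -36 + 9*(2*(-5 + 5*(-1) + 4)) = -36 + 9*(2*(-5 - 5 + 4)) = -36 + 9*(2*(-6)) = -36 + 9*(-12) = -36 - 108 = -144)
(-108205 + o(-578)) + 38979 = (-108205 - 144) + 38979 = -108349 + 38979 = -69370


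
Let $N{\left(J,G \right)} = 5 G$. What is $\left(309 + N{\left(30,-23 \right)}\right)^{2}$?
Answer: $37636$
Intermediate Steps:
$\left(309 + N{\left(30,-23 \right)}\right)^{2} = \left(309 + 5 \left(-23\right)\right)^{2} = \left(309 - 115\right)^{2} = 194^{2} = 37636$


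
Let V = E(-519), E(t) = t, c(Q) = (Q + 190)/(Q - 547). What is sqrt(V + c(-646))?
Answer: I*sqrt(738122223)/1193 ≈ 22.773*I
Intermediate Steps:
c(Q) = (190 + Q)/(-547 + Q)
V = -519
sqrt(V + c(-646)) = sqrt(-519 + (190 - 646)/(-547 - 646)) = sqrt(-519 - 456/(-1193)) = sqrt(-519 - 1/1193*(-456)) = sqrt(-519 + 456/1193) = sqrt(-618711/1193) = I*sqrt(738122223)/1193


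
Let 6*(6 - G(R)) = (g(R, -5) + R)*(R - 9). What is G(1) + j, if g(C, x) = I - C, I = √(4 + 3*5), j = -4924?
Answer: -4918 + 4*√19/3 ≈ -4912.2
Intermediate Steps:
I = √19 (I = √(4 + 15) = √19 ≈ 4.3589)
g(C, x) = √19 - C
G(R) = 6 - √19*(-9 + R)/6 (G(R) = 6 - ((√19 - R) + R)*(R - 9)/6 = 6 - √19*(-9 + R)/6)
G(1) + j = (6 + 3*√19/2 - ⅙*1*√19) - 4924 = (6 + 3*√19/2 - √19/6) - 4924 = (6 + 4*√19/3) - 4924 = -4918 + 4*√19/3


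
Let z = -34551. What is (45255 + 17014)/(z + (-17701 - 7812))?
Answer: -62269/60064 ≈ -1.0367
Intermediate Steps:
(45255 + 17014)/(z + (-17701 - 7812)) = (45255 + 17014)/(-34551 + (-17701 - 7812)) = 62269/(-34551 - 25513) = 62269/(-60064) = 62269*(-1/60064) = -62269/60064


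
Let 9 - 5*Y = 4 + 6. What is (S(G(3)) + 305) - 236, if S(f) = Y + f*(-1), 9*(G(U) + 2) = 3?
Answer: 1057/15 ≈ 70.467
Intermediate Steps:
Y = -⅕ (Y = 9/5 - (4 + 6)/5 = 9/5 - ⅕*10 = 9/5 - 2 = -⅕ ≈ -0.20000)
G(U) = -5/3 (G(U) = -2 + (⅑)*3 = -2 + ⅓ = -5/3)
S(f) = -⅕ - f (S(f) = -⅕ + f*(-1) = -⅕ - f)
(S(G(3)) + 305) - 236 = ((-⅕ - 1*(-5/3)) + 305) - 236 = ((-⅕ + 5/3) + 305) - 236 = (22/15 + 305) - 236 = 4597/15 - 236 = 1057/15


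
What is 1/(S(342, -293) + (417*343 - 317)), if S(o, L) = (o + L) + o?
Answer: 1/143105 ≈ 6.9879e-6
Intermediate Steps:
S(o, L) = L + 2*o (S(o, L) = (L + o) + o = L + 2*o)
1/(S(342, -293) + (417*343 - 317)) = 1/((-293 + 2*342) + (417*343 - 317)) = 1/((-293 + 684) + (143031 - 317)) = 1/(391 + 142714) = 1/143105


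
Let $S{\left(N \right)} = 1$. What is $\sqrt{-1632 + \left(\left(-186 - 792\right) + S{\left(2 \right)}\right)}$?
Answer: $i \sqrt{2609} \approx 51.078 i$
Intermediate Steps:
$\sqrt{-1632 + \left(\left(-186 - 792\right) + S{\left(2 \right)}\right)} = \sqrt{-1632 + \left(\left(-186 - 792\right) + 1\right)} = \sqrt{-1632 + \left(-978 + 1\right)} = \sqrt{-1632 - 977} = \sqrt{-2609} = i \sqrt{2609}$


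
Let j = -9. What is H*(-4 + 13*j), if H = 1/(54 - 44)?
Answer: -121/10 ≈ -12.100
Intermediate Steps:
H = 1/10 ≈ 0.10000
H*(-4 + 13*j) = (-4 + 13*(-9))/10 = (-4 - 117)/10 = (1/10)*(-121) = -121/10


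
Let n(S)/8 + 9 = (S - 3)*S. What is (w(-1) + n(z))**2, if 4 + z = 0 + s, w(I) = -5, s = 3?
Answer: 2025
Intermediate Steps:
z = -1 (z = -4 + (0 + 3) = -4 + 3 = -1)
n(S) = -72 + 8*S*(-3 + S) (n(S) = -72 + 8*((S - 3)*S) = -72 + 8*((-3 + S)*S) = -72 + 8*(S*(-3 + S)) = -72 + 8*S*(-3 + S))
(w(-1) + n(z))**2 = (-5 + (-72 - 24*(-1) + 8*(-1)**2))**2 = (-5 + (-72 + 24 + 8*1))**2 = (-5 + (-72 + 24 + 8))**2 = (-5 - 40)**2 = (-45)**2 = 2025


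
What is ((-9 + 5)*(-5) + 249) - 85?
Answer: 184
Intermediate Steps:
((-9 + 5)*(-5) + 249) - 85 = (-4*(-5) + 249) - 85 = (20 + 249) - 85 = 269 - 85 = 184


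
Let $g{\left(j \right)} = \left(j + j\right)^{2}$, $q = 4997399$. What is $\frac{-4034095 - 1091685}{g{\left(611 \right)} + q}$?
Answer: $- \frac{5125780}{6490683} \approx -0.78971$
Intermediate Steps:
$g{\left(j \right)} = 4 j^{2}$ ($g{\left(j \right)} = \left(2 j\right)^{2} = 4 j^{2}$)
$\frac{-4034095 - 1091685}{g{\left(611 \right)} + q} = \frac{-4034095 - 1091685}{4 \cdot 611^{2} + 4997399} = - \frac{5125780}{4 \cdot 373321 + 4997399} = - \frac{5125780}{1493284 + 4997399} = - \frac{5125780}{6490683}$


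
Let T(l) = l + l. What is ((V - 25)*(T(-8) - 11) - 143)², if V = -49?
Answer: 3441025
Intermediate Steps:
T(l) = 2*l
((V - 25)*(T(-8) - 11) - 143)² = ((-49 - 25)*(2*(-8) - 11) - 143)² = (-74*(-16 - 11) - 143)² = (-74*(-27) - 143)² = (1998 - 143)² = 1855² = 3441025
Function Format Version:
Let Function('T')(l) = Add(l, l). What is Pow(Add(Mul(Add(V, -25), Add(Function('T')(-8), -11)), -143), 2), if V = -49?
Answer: 3441025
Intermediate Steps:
Function('T')(l) = Mul(2, l)
Pow(Add(Mul(Add(V, -25), Add(Function('T')(-8), -11)), -143), 2) = Pow(Add(Mul(Add(-49, -25), Add(Mul(2, -8), -11)), -143), 2) = Pow(Add(Mul(-74, Add(-16, -11)), -143), 2) = Pow(Add(Mul(-74, -27), -143), 2) = Pow(Add(1998, -143), 2) = Pow(1855, 2) = 3441025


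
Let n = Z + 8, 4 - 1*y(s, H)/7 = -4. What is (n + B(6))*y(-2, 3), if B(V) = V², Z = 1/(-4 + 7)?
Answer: 7448/3 ≈ 2482.7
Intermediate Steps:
y(s, H) = 56 (y(s, H) = 28 - 7*(-4) = 28 + 28 = 56)
Z = ⅓ (Z = 1/3 = ⅓ ≈ 0.33333)
n = 25/3 (n = ⅓ + 8 = 25/3 ≈ 8.3333)
(n + B(6))*y(-2, 3) = (25/3 + 6²)*56 = (25/3 + 36)*56 = (133/3)*56 = 7448/3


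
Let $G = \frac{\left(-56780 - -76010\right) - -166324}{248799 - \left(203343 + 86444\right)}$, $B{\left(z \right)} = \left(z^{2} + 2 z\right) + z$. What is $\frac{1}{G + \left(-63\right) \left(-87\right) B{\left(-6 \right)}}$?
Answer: $\frac{20494}{2021804275} \approx 1.0136 \cdot 10^{-5}$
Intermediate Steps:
$B{\left(z \right)} = z^{2} + 3 z$
$G = - \frac{92777}{20494}$ ($G = \frac{\left(-56780 + 76010\right) + 166324}{248799 - 289787} = \frac{19230 + 166324}{248799 - 289787} = \frac{185554}{-40988} = 185554 \left(- \frac{1}{40988}\right) = - \frac{92777}{20494} \approx -4.527$)
$\frac{1}{G + \left(-63\right) \left(-87\right) B{\left(-6 \right)}} = \frac{1}{- \frac{92777}{20494} + \left(-63\right) \left(-87\right) \left(- 6 \left(3 - 6\right)\right)} = \frac{1}{- \frac{92777}{20494} + 5481 \left(\left(-6\right) \left(-3\right)\right)} = \frac{1}{- \frac{92777}{20494} + 5481 \cdot 18} = \frac{1}{- \frac{92777}{20494} + 98658} = \frac{1}{\frac{2021804275}{20494}} = \frac{20494}{2021804275}$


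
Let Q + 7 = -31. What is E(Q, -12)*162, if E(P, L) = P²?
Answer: 233928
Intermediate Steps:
Q = -38 (Q = -7 - 31 = -38)
E(Q, -12)*162 = (-38)²*162 = 1444*162 = 233928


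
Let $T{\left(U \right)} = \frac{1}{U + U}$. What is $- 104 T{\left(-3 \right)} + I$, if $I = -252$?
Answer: $- \frac{704}{3} \approx -234.67$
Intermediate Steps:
$T{\left(U \right)} = \frac{1}{2 U}$
$- 104 T{\left(-3 \right)} + I = - 104 \frac{1}{2 \left(-3\right)} - 252 = - 104 \cdot \frac{1}{2} \left(- \frac{1}{3}\right) - 252 = \left(-104\right) \left(- \frac{1}{6}\right) - 252 = \frac{52}{3} - 252 = - \frac{704}{3}$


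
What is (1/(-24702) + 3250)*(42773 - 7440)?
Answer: 2836586204167/24702 ≈ 1.1483e+8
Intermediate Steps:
(1/(-24702) + 3250)*(42773 - 7440) = (-1/24702 + 3250)*35333 = (80281499/24702)*35333 = 2836586204167/24702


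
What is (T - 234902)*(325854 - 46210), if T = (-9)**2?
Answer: -65666283724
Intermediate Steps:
T = 81
(T - 234902)*(325854 - 46210) = (81 - 234902)*(325854 - 46210) = -234821*279644 = -65666283724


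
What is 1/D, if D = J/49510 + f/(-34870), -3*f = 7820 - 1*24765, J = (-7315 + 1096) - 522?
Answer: -258962055/77206148 ≈ -3.3542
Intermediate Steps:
J = -6741 (J = -6219 - 522 = -6741)
f = 16945/3 (f = -(7820 - 1*24765)/3 = -(7820 - 24765)/3 = -⅓*(-16945) = 16945/3 ≈ 5648.3)
D = -77206148/258962055 (D = -6741/49510 + (16945/3)/(-34870) = -6741*1/49510 + (16945/3)*(-1/34870) = -6741/49510 - 3389/20922 = -77206148/258962055 ≈ -0.29814)
1/D = 1/(-77206148/258962055) = -258962055/77206148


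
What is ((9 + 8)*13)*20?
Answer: 4420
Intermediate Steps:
((9 + 8)*13)*20 = (17*13)*20 = 221*20 = 4420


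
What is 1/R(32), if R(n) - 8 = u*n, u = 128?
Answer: 1/4104 ≈ 0.00024366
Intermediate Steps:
R(n) = 8 + 128*n
1/R(32) = 1/(8 + 128*32) = 1/(8 + 4096) = 1/4104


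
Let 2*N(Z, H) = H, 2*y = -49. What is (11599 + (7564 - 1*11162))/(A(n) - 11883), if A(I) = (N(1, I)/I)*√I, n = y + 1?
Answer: -108658152/161377937 - 2286*I*√94/161377937 ≈ -0.67332 - 0.00013734*I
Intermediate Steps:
y = -49/2 (y = (½)*(-49) = -49/2 ≈ -24.500)
n = -47/2 (n = -49/2 + 1 = -47/2 ≈ -23.500)
N(Z, H) = H/2
A(I) = √I/2 (A(I) = ((I/2)/I)*√I = √I/2)
(11599 + (7564 - 1*11162))/(A(n) - 11883) = (11599 + (7564 - 1*11162))/(√(-47/2)/2 - 11883) = (11599 + (7564 - 11162))/((I*√94/2)/2 - 11883) = (11599 - 3598)/(I*√94/4 - 11883) = 8001/(-11883 + I*√94/4)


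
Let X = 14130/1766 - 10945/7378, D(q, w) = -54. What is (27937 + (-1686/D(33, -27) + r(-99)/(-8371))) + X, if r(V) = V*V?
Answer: 1248171899366905/44619687126 ≈ 27974.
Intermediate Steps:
r(V) = V**2
X = 42461135/6514774 (X = 14130*(1/1766) - 10945*1/7378 = 7065/883 - 10945/7378 = 42461135/6514774 ≈ 6.5177)
(27937 + (-1686/D(33, -27) + r(-99)/(-8371))) + X = (27937 + (-1686/(-54) + (-99)**2/(-8371))) + 42461135/6514774 = (27937 + (-1686*(-1/54) + 9801*(-1/8371))) + 42461135/6514774 = (27937 + (281/9 - 891/761)) + 42461135/6514774 = (27937 + 205822/6849) + 42461135/6514774 = 191546335/6849 + 42461135/6514774 = 1248171899366905/44619687126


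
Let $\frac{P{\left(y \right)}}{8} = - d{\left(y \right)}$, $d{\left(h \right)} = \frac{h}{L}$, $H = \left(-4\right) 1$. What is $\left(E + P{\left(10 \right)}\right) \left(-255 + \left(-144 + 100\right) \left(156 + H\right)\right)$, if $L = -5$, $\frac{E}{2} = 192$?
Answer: $-2777200$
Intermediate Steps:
$E = 384$ ($E = 2 \cdot 192 = 384$)
$H = -4$
$d{\left(h \right)} = - \frac{h}{5}$ ($d{\left(h \right)} = \frac{h}{-5} = h \left(- \frac{1}{5}\right) = - \frac{h}{5}$)
$P{\left(y \right)} = \frac{8 y}{5}$ ($P{\left(y \right)} = 8 \left(- \frac{\left(-1\right) y}{5}\right) = 8 \frac{y}{5} = \frac{8 y}{5}$)
$\left(E + P{\left(10 \right)}\right) \left(-255 + \left(-144 + 100\right) \left(156 + H\right)\right) = \left(384 + \frac{8}{5} \cdot 10\right) \left(-255 + \left(-144 + 100\right) \left(156 - 4\right)\right) = \left(384 + 16\right) \left(-255 - 6688\right) = 400 \left(-255 - 6688\right) = 400 \left(-6943\right) = -2777200$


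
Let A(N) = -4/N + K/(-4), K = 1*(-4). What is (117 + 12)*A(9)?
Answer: 215/3 ≈ 71.667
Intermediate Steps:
K = -4
A(N) = 1 - 4/N (A(N) = -4/N - 4/(-4) = -4/N - 4*(-¼) = -4/N + 1 = 1 - 4/N)
(117 + 12)*A(9) = (117 + 12)*((-4 + 9)/9) = 129*((⅑)*5) = 129*(5/9) = 215/3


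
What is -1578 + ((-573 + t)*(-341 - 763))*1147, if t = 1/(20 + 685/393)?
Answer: 6199595804886/8545 ≈ 7.2552e+8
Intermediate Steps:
t = 393/8545 (t = 1/(20 + 685*(1/393)) = 1/(20 + 685/393) = 1/(8545/393) = 393/8545 ≈ 0.045992)
-1578 + ((-573 + t)*(-341 - 763))*1147 = -1578 + ((-573 + 393/8545)*(-341 - 763))*1147 = -1578 - 4895892/8545*(-1104)*1147 = -1578 + (5405064768/8545)*1147 = -1578 + 6199609288896/8545 = 6199595804886/8545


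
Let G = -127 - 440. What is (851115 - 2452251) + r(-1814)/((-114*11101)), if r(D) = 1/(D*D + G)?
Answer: -6666454240184853217/4163577759906 ≈ -1.6011e+6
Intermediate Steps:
G = -567
r(D) = 1/(-567 + D²) (r(D) = 1/(D*D - 567) = 1/(D² - 567) = 1/(-567 + D²))
(851115 - 2452251) + r(-1814)/((-114*11101)) = (851115 - 2452251) + 1/((-567 + (-1814)²)*((-114*11101))) = -1601136 + 1/((-567 + 3290596)*(-1265514)) = -1601136 - 1/1265514/3290029 = -1601136 + (1/3290029)*(-1/1265514) = -1601136 - 1/4163577759906 = -6666454240184853217/4163577759906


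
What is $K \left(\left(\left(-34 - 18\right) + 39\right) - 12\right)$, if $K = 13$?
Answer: $-325$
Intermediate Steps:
$K \left(\left(\left(-34 - 18\right) + 39\right) - 12\right) = 13 \left(\left(\left(-34 - 18\right) + 39\right) - 12\right) = 13 \left(\left(-52 + 39\right) - 12\right) = 13 \left(-13 - 12\right) = 13 \left(-25\right) = -325$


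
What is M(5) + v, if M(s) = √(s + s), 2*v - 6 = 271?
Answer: 277/2 + √10 ≈ 141.66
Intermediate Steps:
v = 277/2 (v = 3 + (½)*271 = 3 + 271/2 = 277/2 ≈ 138.50)
M(s) = √2*√s (M(s) = √(2*s) = √2*√s)
M(5) + v = √2*√5 + 277/2 = √10 + 277/2 = 277/2 + √10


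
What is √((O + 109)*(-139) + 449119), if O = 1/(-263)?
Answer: √30017169149/263 ≈ 658.76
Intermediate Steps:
O = -1/263 ≈ -0.0038023
√((O + 109)*(-139) + 449119) = √((-1/263 + 109)*(-139) + 449119) = √((28666/263)*(-139) + 449119) = √(-3984574/263 + 449119) = √(114133723/263) = √30017169149/263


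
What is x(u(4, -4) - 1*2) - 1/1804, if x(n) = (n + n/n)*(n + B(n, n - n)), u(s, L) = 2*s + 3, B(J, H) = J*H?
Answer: 162359/1804 ≈ 89.999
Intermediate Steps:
B(J, H) = H*J
u(s, L) = 3 + 2*s
x(n) = n*(1 + n) (x(n) = (n + n/n)*(n + (n - n)*n) = (n + 1)*(n + 0*n) = (1 + n)*(n + 0) = (1 + n)*n = n*(1 + n))
x(u(4, -4) - 1*2) - 1/1804 = ((3 + 2*4) - 1*2)*(1 + ((3 + 2*4) - 1*2)) - 1/1804 = ((3 + 8) - 2)*(1 + ((3 + 8) - 2)) - 1*1/1804 = (11 - 2)*(1 + (11 - 2)) - 1/1804 = 9*(1 + 9) - 1/1804 = 9*10 - 1/1804 = 90 - 1/1804 = 162359/1804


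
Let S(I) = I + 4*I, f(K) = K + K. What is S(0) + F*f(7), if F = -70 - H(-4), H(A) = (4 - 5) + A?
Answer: -910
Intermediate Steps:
f(K) = 2*K
H(A) = -1 + A
S(I) = 5*I
F = -65 (F = -70 - (-1 - 4) = -70 - 1*(-5) = -70 + 5 = -65)
S(0) + F*f(7) = 5*0 - 130*7 = 0 - 65*14 = 0 - 910 = -910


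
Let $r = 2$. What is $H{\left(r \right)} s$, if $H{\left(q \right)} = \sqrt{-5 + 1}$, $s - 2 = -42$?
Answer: $- 80 i \approx - 80.0 i$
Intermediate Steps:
$s = -40$ ($s = 2 - 42 = -40$)
$H{\left(q \right)} = 2 i$ ($H{\left(q \right)} = \sqrt{-4} = 2 i$)
$H{\left(r \right)} s = 2 i \left(-40\right) = - 80 i$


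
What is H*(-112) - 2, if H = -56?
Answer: 6270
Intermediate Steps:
H*(-112) - 2 = -56*(-112) - 2 = 6272 - 2 = 6270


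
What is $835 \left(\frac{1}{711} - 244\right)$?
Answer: $- \frac{144858305}{711} \approx -2.0374 \cdot 10^{5}$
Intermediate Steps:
$835 \left(\frac{1}{711} - 244\right) = 835 \left(- \frac{173483}{711}\right) = - \frac{144858305}{711}$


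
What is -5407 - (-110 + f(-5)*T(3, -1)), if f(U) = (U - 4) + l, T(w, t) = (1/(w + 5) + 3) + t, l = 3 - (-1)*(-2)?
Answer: -5280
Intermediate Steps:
l = 1 (l = 3 - 1*2 = 3 - 2 = 1)
T(w, t) = 3 + t + 1/(5 + w) (T(w, t) = (1/(5 + w) + 3) + t = (3 + 1/(5 + w)) + t = 3 + t + 1/(5 + w))
f(U) = -3 + U (f(U) = (U - 4) + 1 = (-4 + U) + 1 = -3 + U)
-5407 - (-110 + f(-5)*T(3, -1)) = -5407 - (-110 + (-3 - 5)*((16 + 3*3 + 5*(-1) - 1*3)/(5 + 3))) = -5407 - (-110 - 8*(16 + 9 - 5 - 3)/8) = -5407 - (-110 - 17) = -5407 - 1*(-127) = -5407 + 127 = -5280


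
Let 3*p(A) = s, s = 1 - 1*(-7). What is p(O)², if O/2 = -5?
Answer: 64/9 ≈ 7.1111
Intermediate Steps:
O = -10 (O = 2*(-5) = -10)
s = 8 (s = 1 + 7 = 8)
p(A) = 8/3 (p(A) = (⅓)*8 = 8/3)
p(O)² = (8/3)² = 64/9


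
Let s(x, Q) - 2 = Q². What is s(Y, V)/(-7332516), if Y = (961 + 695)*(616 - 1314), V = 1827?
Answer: -3337931/7332516 ≈ -0.45522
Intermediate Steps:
Y = -1155888 (Y = 1656*(-698) = -1155888)
s(x, Q) = 2 + Q²
s(Y, V)/(-7332516) = (2 + 1827²)/(-7332516) = (2 + 3337929)*(-1/7332516) = 3337931*(-1/7332516) = -3337931/7332516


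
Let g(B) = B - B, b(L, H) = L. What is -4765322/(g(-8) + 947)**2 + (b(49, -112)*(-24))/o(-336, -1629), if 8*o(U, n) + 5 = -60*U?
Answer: -104482243982/18075185395 ≈ -5.7804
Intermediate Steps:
o(U, n) = -5/8 - 15*U/2 (o(U, n) = -5/8 + (-60*U)/8 = -5/8 - 15*U/2)
g(B) = 0
-4765322/(g(-8) + 947)**2 + (b(49, -112)*(-24))/o(-336, -1629) = -4765322/(0 + 947)**2 + (49*(-24))/(-5/8 - 15/2*(-336)) = -4765322/(947**2) - 1176/(-5/8 + 2520) = -4765322/896809 - 1176/20155/8 = -4765322*1/896809 - 1176*8/20155 = -4765322/896809 - 9408/20155 = -104482243982/18075185395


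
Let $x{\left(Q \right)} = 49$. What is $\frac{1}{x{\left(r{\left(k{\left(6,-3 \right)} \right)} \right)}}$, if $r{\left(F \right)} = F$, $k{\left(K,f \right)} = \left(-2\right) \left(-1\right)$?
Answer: $\frac{1}{49} \approx 0.020408$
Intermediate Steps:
$k{\left(K,f \right)} = 2$
$\frac{1}{x{\left(r{\left(k{\left(6,-3 \right)} \right)} \right)}} = \frac{1}{49}$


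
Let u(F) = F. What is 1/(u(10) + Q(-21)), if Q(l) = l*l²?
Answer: -1/9251 ≈ -0.00010810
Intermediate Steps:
Q(l) = l³
1/(u(10) + Q(-21)) = 1/(10 + (-21)³) = 1/(10 - 9261) = 1/(-9251) = -1/9251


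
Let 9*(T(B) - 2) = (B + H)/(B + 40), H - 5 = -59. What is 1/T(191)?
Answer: 2079/4295 ≈ 0.48405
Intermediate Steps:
H = -54 (H = 5 - 59 = -54)
T(B) = 2 + (-54 + B)/(9*(40 + B)) (T(B) = 2 + ((B - 54)/(B + 40))/9 = 2 + ((-54 + B)/(40 + B))/9 = 2 + (-54 + B)/(9*(40 + B)))
1/T(191) = 1/((666 + 19*191)/(9*(40 + 191))) = 1/((⅑)*(666 + 3629)/231) = 1/((⅑)*(1/231)*4295) = 1/(4295/2079) = 2079/4295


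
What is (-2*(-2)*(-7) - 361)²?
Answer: 151321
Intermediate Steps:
(-2*(-2)*(-7) - 361)² = (4*(-7) - 361)² = (-28 - 361)² = (-389)² = 151321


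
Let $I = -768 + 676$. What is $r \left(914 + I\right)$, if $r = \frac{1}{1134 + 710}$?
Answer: $\frac{411}{922} \approx 0.44577$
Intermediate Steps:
$I = -92$
$r = \frac{1}{1844} \approx 0.0005423$
$r \left(914 + I\right) = \frac{914 - 92}{1844} = \frac{1}{1844} \cdot 822 = \frac{411}{922}$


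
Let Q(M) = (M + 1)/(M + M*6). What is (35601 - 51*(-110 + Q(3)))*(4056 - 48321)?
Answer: -12766424385/7 ≈ -1.8238e+9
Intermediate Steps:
Q(M) = (1 + M)/(7*M) (Q(M) = (1 + M)/(M + 6*M) = (1 + M)/((7*M)) = (1 + M)*(1/(7*M)) = (1 + M)/(7*M))
(35601 - 51*(-110 + Q(3)))*(4056 - 48321) = (35601 - 51*(-110 + (⅐)*(1 + 3)/3))*(4056 - 48321) = (35601 - 51*(-110 + (⅐)*(⅓)*4))*(-44265) = (35601 - 51*(-110 + 4/21))*(-44265) = (35601 - 51*(-2306/21))*(-44265) = (35601 + 39202/7)*(-44265) = (288409/7)*(-44265) = -12766424385/7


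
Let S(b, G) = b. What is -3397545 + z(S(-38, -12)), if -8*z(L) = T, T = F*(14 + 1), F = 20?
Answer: -6795165/2 ≈ -3.3976e+6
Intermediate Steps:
T = 300 (T = 20*(14 + 1) = 20*15 = 300)
z(L) = -75/2 (z(L) = -⅛*300 = -75/2)
-3397545 + z(S(-38, -12)) = -3397545 - 75/2 = -6795165/2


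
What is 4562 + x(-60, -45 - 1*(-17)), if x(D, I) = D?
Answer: 4502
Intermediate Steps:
4562 + x(-60, -45 - 1*(-17)) = 4562 - 60 = 4502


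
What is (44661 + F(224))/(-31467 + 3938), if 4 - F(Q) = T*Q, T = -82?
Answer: -63033/27529 ≈ -2.2897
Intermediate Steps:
F(Q) = 4 + 82*Q (F(Q) = 4 - (-82)*Q = 4 + 82*Q)
(44661 + F(224))/(-31467 + 3938) = (44661 + (4 + 82*224))/(-31467 + 3938) = (44661 + (4 + 18368))/(-27529) = (44661 + 18372)*(-1/27529) = 63033*(-1/27529) = -63033/27529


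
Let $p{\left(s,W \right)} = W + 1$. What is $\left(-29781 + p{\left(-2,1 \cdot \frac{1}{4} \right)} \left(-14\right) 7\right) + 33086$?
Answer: $\frac{6365}{2} \approx 3182.5$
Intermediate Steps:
$p{\left(s,W \right)} = 1 + W$
$\left(-29781 + p{\left(-2,1 \cdot \frac{1}{4} \right)} \left(-14\right) 7\right) + 33086 = \left(-29781 + \left(1 + 1 \cdot \frac{1}{4}\right) \left(-14\right) 7\right) + 33086 = \left(-29781 + \left(1 + \frac{1}{4}\right) \left(-14\right) 7\right) + 33086 = \left(-29781 + \frac{5}{4} \left(-14\right) 7\right) + 33086 = \left(-29781 - \frac{245}{2}\right) + 33086 = - \frac{59807}{2} + 33086 = \frac{6365}{2}$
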